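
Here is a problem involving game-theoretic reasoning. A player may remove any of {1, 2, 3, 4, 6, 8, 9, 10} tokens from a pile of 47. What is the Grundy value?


The subtraction set is S = {1, 2, 3, 4, 6, 8, 9, 10}.
G(k) = mex{ G(k - s) : s in S, s <= k }. We compute iteratively: G(0) = 0.
G(1) = mex({0}) = 1
G(2) = mex({0, 1}) = 2
G(3) = mex({0, 1, 2}) = 3
G(4) = mex({0, 1, 2, 3}) = 4
G(5) = mex({1, 2, 3, 4}) = 0
G(6) = mex({0, 2, 3, 4}) = 1
G(7) = mex({0, 1, 3, 4}) = 2
G(8) = mex({0, 1, 2, 4}) = 3
G(9) = mex({0, 1, 2, 3}) = 4
G(10) = mex({0, 1, 2, 3, 4}) = 5
G(11) = mex({0, 1, 2, 3, 4, 5}) = 6
G(12) = mex({1, 2, 3, 4, 5, 6}) = 0
G(13) = mex({0, 2, 3, 4, 5, 6}) = 1
G(14) = mex({0, 1, 3, 4, 5, 6}) = 2
G(15) = mex({0, 1, 2, 4, 6}) = 3
G(16) = mex({0, 1, 2, 3, 5}) = 4
G(17) = mex({1, 2, 3, 4, 6}) = 0
G(18) = mex({0, 2, 3, 4, 5}) = 1
G(19) = mex({0, 1, 3, 4, 5, 6}) = 2
G(20) = mex({0, 1, 2, 4, 5, 6}) = 3
G(21) = mex({0, 1, 2, 3, 6}) = 4
Observe that G(12)..G(21) = 0, 1, 2, 3, 4, 0, 1, 2, 3, 4 repeats G(0)..G(9) = 0, 1, 2, 3, 4, 0, 1, 2, 3, 4.
For k >= max(S) = 10, G(k) is determined by the previous 10 values G(k-10)..G(k-1); a window of 10 consecutive values has recurred shifted by 12, so by induction G(k + 12) = G(k) for all k >= 0: the sequence is periodic from the start with period 12.
One period: G(0..11) = 0, 1, 2, 3, 4, 0, 1, 2, 3, 4, 5, 6.
47 mod 12 = 11, so G(47) = G(11) = 6.

6


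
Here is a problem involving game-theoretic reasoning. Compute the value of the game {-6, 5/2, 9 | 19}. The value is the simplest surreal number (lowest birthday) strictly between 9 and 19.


Left options: {-6, 5/2, 9}, max = 9
Right options: {19}, min = 19
All options are numbers and max(Left) < min(Right), so by the simplicity theorem the value is the simplest (earliest-born) number strictly between 9 and 19.
Integers 10 through 18 all lie strictly between 9 and 19.
Among integers, the simplest (lowest birthday = smallest |n|; 0 is born on day 0, +-n on day n) is 10.
No non-integer in the interval can be simpler: if x is a non-integer in the interval, then floor(x) or ceil(x) also lies in the interval (the interval contains an integer), and both are proper prefixes of x's sign expansion, i.e. born earlier. So the game value is 10.
Game value = 10

10


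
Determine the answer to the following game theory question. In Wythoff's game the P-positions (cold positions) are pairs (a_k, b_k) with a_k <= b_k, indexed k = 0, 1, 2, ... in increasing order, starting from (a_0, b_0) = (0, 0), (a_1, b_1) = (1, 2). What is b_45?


By Wythoff's theorem, a_k = floor(k * phi) and b_k = floor(k * phi^2) = a_k + k, where phi = (1 + sqrt(5))/2 is the golden ratio.
phi = (1 + sqrt(5))/2 = 1.618034
phi^2 = phi + 1 = 2.618034
k = 45
k * phi^2 = 45 * 2.618034 = 117.811529
b_45 = floor(k * phi^2) = 117 (check: a_45 + k = 72 + 45 = 117)

117


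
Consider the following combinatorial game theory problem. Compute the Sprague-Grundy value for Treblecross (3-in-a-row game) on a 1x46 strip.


Treblecross: place X on empty cells; 3-in-a-row wins.
Playing within two cells of an existing X lets the opponent win at once, so sensible play treats the cells i-2..i+2 around each X as dead. The player left with no safe cell loses, so this is a normal-play take-away game on strips of safe cells.
Placing X at cell i (0-indexed) of a strip of k safe cells leaves independent strips of sizes max(0, i-2) and max(0, k-i-3). Hence G(k) = mex{ G(max(0,i-2)) XOR G(max(0,k-i-3)) : 0 <= i < k }, with G(0) = 0.
G(1): splits (0,0):0^0=0 -> mex({0}) = 1
G(2): splits (0,0):0^0=0 -> mex({0}) = 1
G(3): splits (0,0):0^0=0 -> mex({0}) = 1
G(4): splits (0,1):0^1=1 (0,0):0^0=0 -> mex({0, 1}) = 2
G(5): splits (0,2):0^1=1 (0,1):0^1=1 (0,0):0^0=0 -> mex({0, 1}) = 2
G(6) = mex({1}) = 0
G(7) = mex({0, 1, 2}) = 3
G(8) = mex({0, 1, 2}) = 3
G(9) = mex({0, 2}) = 1
G(10) = mex({0, 2, 3}) = 1
G(11) = mex({0, 3}) = 1
G(12) = mex({1, 3}) = 0
G(13) = mex({0, 1, 2, 3}) = 4
G(14) = mex({0, 1, 2}) = 3
G(15) = mex({0, 1, 2}) = 3
G(16) = mex({0, 1, 2, 4}) = 3
G(17) = mex({0, 1, 3, 4}) = 2
G(18) = mex({0, 1, 3, 4}) = 2
G(19) = mex({0, 1, 3, 5}) = 2
G(20) = mex({0, 1, 2, 3, 5}) = 4
G(21) = mex({0, 1, 2, 3, 5}) = 4
G(22) = mex({1, 2, 6}) = 0
G(23) = mex({0, 1, 2, 3, 4, 6}) = 5
G(24) = mex({0, 1, 2, 3, 4}) = 5
G(25) = mex({0, 1, 3, 4, 7}) = 2
G(26) = mex({0, 1, 3, 4, 5, 7}) = 2
G(27) = mex({0, 1, 3, 5}) = 2
G(28) = mex({0, 1, 2, 5}) = 3
G(29) = mex({0, 1, 2, 4, 5, 6}) = 3
G(30) = mex({1, 2, 4, 6}) = 0
G(31) = mex({0, 1, 2, 3, 4, 6}) = 5
G(32) = mex({1, 2, 3, 4, 7}) = 0
G(33) = mex({0, 3, 7}) = 1
G(34) = mex({0, 2, 3, 5, 7}) = 1
G(35) = mex({0, 2, 3, 5, 6}) = 1
G(36) = mex({0, 1, 2, 5, 6}) = 3
G(37) = mex({0, 1, 2, 4, 5, 6}) = 3
G(38) = mex({0, 1, 2, 4}) = 3
G(39) = mex({0, 1, 2, 3, 4, 7}) = 5
G(40) = mex({0, 1, 2, 3, 4, 5, 7}) = 6
G(41) = mex({0, 1, 2, 3, 5, 7}) = 4
G(42) = mex({0, 1, 2, 3, 5, 6, 7}) = 4
G(43) = mex({0, 2, 3, 5, 6}) = 1
G(44) = mex({1, 2, 3, 4, 5, 6}) = 0
G(45) = mex({0, 1, 2, 3, 4, 6, 7}) = 5
G(46) = mex({0, 1, 2, 3, 4, 7}) = 5
Therefore G(46) = 5.

5


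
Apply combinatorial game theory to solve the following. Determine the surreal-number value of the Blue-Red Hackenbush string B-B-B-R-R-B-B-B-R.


Edges (from ground): B-B-B-R-R-B-B-B-R
By Berlekamp's sign-expansion rule, a Blue-Red Hackenbush stalk has the value of the surreal number whose sign sequence is the edge sequence with B -> + and R -> -.
Sign sequence: +++--+++-
Trace the sign expansion in the surreal number tree, starting from 0:
Edge 1: B (sign +) -> bounds (0, +inf), value = 1
Edge 2: B (sign +) -> bounds (1, +inf), value = 2
Edge 3: B (sign +) -> bounds (2, +inf), value = 3
Edge 4: R (sign -) -> bounds (2, 3), value = 5/2
Edge 5: R (sign -) -> bounds (2, 5/2), value = 9/4
Edge 6: B (sign +) -> bounds (9/4, 5/2), value = 19/8
Edge 7: B (sign +) -> bounds (19/8, 5/2), value = 39/16
Edge 8: B (sign +) -> bounds (39/16, 5/2), value = 79/32
Edge 9: R (sign -) -> bounds (39/16, 79/32), value = 157/64
Game value = 157/64

157/64


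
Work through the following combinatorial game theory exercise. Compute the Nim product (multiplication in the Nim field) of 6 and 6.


Nim multiplication is bilinear over XOR: (u XOR v) * w = (u*w) XOR (v*w).
So we split each operand into its bit components and XOR the pairwise Nim products.
6 = 2 + 4 (as XOR of powers of 2).
6 = 2 + 4 (as XOR of powers of 2).
Using the standard Nim-product table on single bits:
  2*2 = 3,   2*4 = 8,   2*8 = 12,
  4*4 = 6,   4*8 = 11,  8*8 = 13,
and  1*x = x (identity), k*l = l*k (commutative).
Pairwise Nim products:
  2 * 2 = 3
  2 * 4 = 8
  4 * 2 = 8
  4 * 4 = 6
XOR them: 3 XOR 8 XOR 8 XOR 6 = 5.
Result: 6 * 6 = 5 (in Nim).

5


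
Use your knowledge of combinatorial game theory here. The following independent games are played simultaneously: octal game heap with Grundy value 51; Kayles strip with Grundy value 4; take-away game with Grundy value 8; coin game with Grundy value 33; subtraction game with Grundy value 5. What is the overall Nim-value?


By the Sprague-Grundy theorem, the Grundy value of a sum of games is the XOR of individual Grundy values.
octal game heap: Grundy value = 51. Running XOR: 0 XOR 51 = 51
Kayles strip: Grundy value = 4. Running XOR: 51 XOR 4 = 55
take-away game: Grundy value = 8. Running XOR: 55 XOR 8 = 63
coin game: Grundy value = 33. Running XOR: 63 XOR 33 = 30
subtraction game: Grundy value = 5. Running XOR: 30 XOR 5 = 27
The combined Grundy value is 27.

27


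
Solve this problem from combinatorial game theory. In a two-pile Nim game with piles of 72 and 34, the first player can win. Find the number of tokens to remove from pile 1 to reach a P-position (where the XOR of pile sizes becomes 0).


Piles: 72 and 34
Current XOR: 72 XOR 34 = 106 (non-zero, so this is an N-position).
To make the XOR zero, we need to find a move that balances the piles.
For pile 1 (size 72): target = 72 XOR 106 = 34
We reduce pile 1 from 72 to 34.
Tokens removed: 72 - 34 = 38
Verification: 34 XOR 34 = 0

38


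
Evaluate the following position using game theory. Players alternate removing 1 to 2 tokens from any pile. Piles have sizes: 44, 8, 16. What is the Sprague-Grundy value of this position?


Subtraction set: {1, 2}
For this subtraction set, G(n) = n mod 3 (period = max + 1 = 3).
Pile 1 (size 44): G(44) = 44 mod 3 = 2
Pile 2 (size 8): G(8) = 8 mod 3 = 2
Pile 3 (size 16): G(16) = 16 mod 3 = 1
Total Grundy value = XOR of all: 2 XOR 2 XOR 1 = 1

1


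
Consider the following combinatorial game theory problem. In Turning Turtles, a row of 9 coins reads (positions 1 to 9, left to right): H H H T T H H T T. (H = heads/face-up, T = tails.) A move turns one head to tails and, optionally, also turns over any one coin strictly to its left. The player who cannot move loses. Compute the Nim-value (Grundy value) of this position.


Coins: H H H T T H H T T
Key fact: a single head at position k behaves exactly like a Nim heap of size k (turning it to T and optionally flipping a coin at j < k corresponds to moving the heap from k to j, or to 0), and heads combine as a disjunctive sum (two heads at the same place would cancel, matching j XOR j = 0). So the Nim-value is the XOR of the 1-indexed positions of the heads.
Face-up positions (1-indexed): [1, 2, 3, 6, 7]
XOR 0 with 1: 0 XOR 1 = 1
XOR 1 with 2: 1 XOR 2 = 3
XOR 3 with 3: 3 XOR 3 = 0
XOR 0 with 6: 0 XOR 6 = 6
XOR 6 with 7: 6 XOR 7 = 1
Nim-value = 1

1


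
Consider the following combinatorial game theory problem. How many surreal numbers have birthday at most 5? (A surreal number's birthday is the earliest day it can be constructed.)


Day 0: {|} = 0 is born. Count = 1.
Day n: the number of surreal numbers born by day n is 2^(n+1) - 1.
By day 0: 2^1 - 1 = 1
By day 1: 2^2 - 1 = 3
By day 2: 2^3 - 1 = 7
By day 3: 2^4 - 1 = 15
By day 4: 2^5 - 1 = 31
By day 5: 2^6 - 1 = 63
By day 5: 63 surreal numbers.

63


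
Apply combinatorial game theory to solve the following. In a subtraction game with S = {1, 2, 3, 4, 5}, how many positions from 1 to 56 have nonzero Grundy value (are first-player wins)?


Subtraction set S = {1, 2, 3, 4, 5}, so G(n) = n mod 6.
G(n) = 0 when n is a multiple of 6.
Multiples of 6 in [1, 56]: 9
N-positions (nonzero Grundy) = 56 - 9 = 47

47


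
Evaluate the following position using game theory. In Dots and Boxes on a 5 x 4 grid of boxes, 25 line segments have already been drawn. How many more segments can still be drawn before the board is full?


Grid: 5 x 4 boxes, i.e. 6 rows and 5 columns of dots.
Horizontal edges: (rows + 1) * cols = 6 * 4 = 24
Vertical edges: rows * (cols + 1) = 5 * 5 = 25
Total edges: 24 + 25 = 49
Edges drawn: 25
Remaining: 49 - 25 = 24

24


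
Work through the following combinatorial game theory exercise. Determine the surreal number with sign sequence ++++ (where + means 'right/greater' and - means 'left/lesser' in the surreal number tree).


Sign expansion: ++++
Rule: track bounds (lo, hi), initially (-inf, +inf). On '+', the current value becomes lo and we move to the simplest number in (value, hi): value + 1 if hi = +inf, otherwise the midpoint (value + hi)/2. On '-', the current value becomes hi and we move to value - 1 if lo = -inf, otherwise the midpoint (lo + value)/2.
Start at 0.
Step 1: sign = +, move right. Bounds: (0, +inf). Value = 1
Step 2: sign = +, move right. Bounds: (1, +inf). Value = 2
Step 3: sign = +, move right. Bounds: (2, +inf). Value = 3
Step 4: sign = +, move right. Bounds: (3, +inf). Value = 4
The surreal number with sign expansion ++++ is 4.

4


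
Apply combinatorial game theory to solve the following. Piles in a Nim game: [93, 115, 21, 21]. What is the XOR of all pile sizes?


We need the XOR (exclusive or) of all pile sizes.
After XOR-ing pile 1 (size 93): 0 XOR 93 = 93
After XOR-ing pile 2 (size 115): 93 XOR 115 = 46
After XOR-ing pile 3 (size 21): 46 XOR 21 = 59
After XOR-ing pile 4 (size 21): 59 XOR 21 = 46
The Nim-value of this position is 46.

46


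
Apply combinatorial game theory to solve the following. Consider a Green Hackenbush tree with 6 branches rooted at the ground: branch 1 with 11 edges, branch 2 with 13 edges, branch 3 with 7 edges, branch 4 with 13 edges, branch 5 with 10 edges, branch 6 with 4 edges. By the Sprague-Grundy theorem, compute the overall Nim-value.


The tree has 6 branches from the ground vertex.
In Green Hackenbush, the Nim-value of a simple path of length k is k.
Branch 1: length 11, Nim-value = 11
Branch 2: length 13, Nim-value = 13
Branch 3: length 7, Nim-value = 7
Branch 4: length 13, Nim-value = 13
Branch 5: length 10, Nim-value = 10
Branch 6: length 4, Nim-value = 4
Total Nim-value = XOR of all branch values:
0 XOR 11 = 11
11 XOR 13 = 6
6 XOR 7 = 1
1 XOR 13 = 12
12 XOR 10 = 6
6 XOR 4 = 2
Nim-value of the tree = 2

2


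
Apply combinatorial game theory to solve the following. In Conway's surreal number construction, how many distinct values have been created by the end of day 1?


Day 0: {|} = 0 is born. Count = 1.
Day n: the number of surreal numbers born by day n is 2^(n+1) - 1.
By day 0: 2^1 - 1 = 1
By day 1: 2^2 - 1 = 3
By day 1: 3 surreal numbers.

3


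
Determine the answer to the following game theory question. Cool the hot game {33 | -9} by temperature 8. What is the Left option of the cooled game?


Original game: {33 | -9} (a switch {a | b} with a > b).
Cooling by t (for t below the temperature (a - b)/2 = 21) taxes each move by t: {a | b} cooled by t is {a - t | b + t}.
Cooling amount: t = 8
Cooled Left option: 33 - 8 = 25
Cooled Right option: -9 + 8 = -1
Cooled game: {25 | -1}
Left option = 25

25


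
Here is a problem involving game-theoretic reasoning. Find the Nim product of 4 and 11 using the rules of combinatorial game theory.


Nim multiplication is bilinear over XOR: (u XOR v) * w = (u*w) XOR (v*w).
So we split each operand into its bit components and XOR the pairwise Nim products.
4 = 4 (as XOR of powers of 2).
11 = 1 + 2 + 8 (as XOR of powers of 2).
Using the standard Nim-product table on single bits:
  2*2 = 3,   2*4 = 8,   2*8 = 12,
  4*4 = 6,   4*8 = 11,  8*8 = 13,
and  1*x = x (identity), k*l = l*k (commutative).
Pairwise Nim products:
  4 * 1 = 4
  4 * 2 = 8
  4 * 8 = 11
XOR them: 4 XOR 8 XOR 11 = 7.
Result: 4 * 11 = 7 (in Nim).

7


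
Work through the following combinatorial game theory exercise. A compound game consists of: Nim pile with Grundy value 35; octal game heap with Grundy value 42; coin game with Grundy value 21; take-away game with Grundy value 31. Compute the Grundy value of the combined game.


By the Sprague-Grundy theorem, the Grundy value of a sum of games is the XOR of individual Grundy values.
Nim pile: Grundy value = 35. Running XOR: 0 XOR 35 = 35
octal game heap: Grundy value = 42. Running XOR: 35 XOR 42 = 9
coin game: Grundy value = 21. Running XOR: 9 XOR 21 = 28
take-away game: Grundy value = 31. Running XOR: 28 XOR 31 = 3
The combined Grundy value is 3.

3


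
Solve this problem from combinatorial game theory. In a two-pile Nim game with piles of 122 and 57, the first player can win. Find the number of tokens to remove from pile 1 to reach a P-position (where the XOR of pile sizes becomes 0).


Piles: 122 and 57
Current XOR: 122 XOR 57 = 67 (non-zero, so this is an N-position).
To make the XOR zero, we need to find a move that balances the piles.
For pile 1 (size 122): target = 122 XOR 67 = 57
We reduce pile 1 from 122 to 57.
Tokens removed: 122 - 57 = 65
Verification: 57 XOR 57 = 0

65


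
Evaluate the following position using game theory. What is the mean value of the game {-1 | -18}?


Game = {-1 | -18}, a switch {a | b} with numbers a > b.
Its thermograph has left wall a - t and right wall b + t, which meet at t = (a - b)/2, where both equal (a + b)/2. So the mast (mean value) is at (a + b)/2.
Mean = (-1 + (-18))/2 = -19/2 = -19/2

-19/2


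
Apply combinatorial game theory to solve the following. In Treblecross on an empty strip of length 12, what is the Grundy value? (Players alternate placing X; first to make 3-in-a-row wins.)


Treblecross: place X on empty cells; 3-in-a-row wins.
Playing within two cells of an existing X lets the opponent win at once, so sensible play treats the cells i-2..i+2 around each X as dead. The player left with no safe cell loses, so this is a normal-play take-away game on strips of safe cells.
Placing X at cell i (0-indexed) of a strip of k safe cells leaves independent strips of sizes max(0, i-2) and max(0, k-i-3). Hence G(k) = mex{ G(max(0,i-2)) XOR G(max(0,k-i-3)) : 0 <= i < k }, with G(0) = 0.
G(1): splits (0,0):0^0=0 -> mex({0}) = 1
G(2): splits (0,0):0^0=0 -> mex({0}) = 1
G(3): splits (0,0):0^0=0 -> mex({0}) = 1
G(4): splits (0,1):0^1=1 (0,0):0^0=0 -> mex({0, 1}) = 2
G(5): splits (0,2):0^1=1 (0,1):0^1=1 (0,0):0^0=0 -> mex({0, 1}) = 2
G(6) = mex({1}) = 0
G(7) = mex({0, 1, 2}) = 3
G(8) = mex({0, 1, 2}) = 3
G(9) = mex({0, 2}) = 1
G(10) = mex({0, 2, 3}) = 1
G(11) = mex({0, 3}) = 1
G(12) = mex({1, 3}) = 0
Therefore G(12) = 0.

0


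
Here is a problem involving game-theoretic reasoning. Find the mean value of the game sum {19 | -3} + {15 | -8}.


G1 = {19 | -3}, G2 = {15 | -8}
Each is a switch {a | b} with numbers a > b; its mean value is (a + b)/2, and mean value is additive over game sums: m(G1 + G2) = m(G1) + m(G2).
Mean of G1 = (19 + (-3))/2 = 16/2 = 8
Mean of G2 = (15 + (-8))/2 = 7/2 = 7/2
Mean of G1 + G2 = 8 + 7/2 = 23/2

23/2


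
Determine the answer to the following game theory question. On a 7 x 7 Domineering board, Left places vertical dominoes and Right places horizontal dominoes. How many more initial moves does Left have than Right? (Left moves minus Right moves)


Board is 7 x 7 (rows x cols).
Left (vertical) placements: (rows-1) * cols = 6 * 7 = 42
Right (horizontal) placements: rows * (cols-1) = 7 * 6 = 42
Advantage = Left - Right = 42 - 42 = 0

0


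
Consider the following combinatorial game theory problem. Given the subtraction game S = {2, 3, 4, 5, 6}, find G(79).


The subtraction set is S = {2, 3, 4, 5, 6}.
G(k) = mex{ G(k - s) : s in S, s <= k }. We compute iteratively: G(0) = 0.
G(1) = mex({}) = 0
G(2) = mex({0}) = 1
G(3) = mex({0}) = 1
G(4) = mex({0, 1}) = 2
G(5) = mex({0, 1}) = 2
G(6) = mex({0, 1, 2}) = 3
G(7) = mex({0, 1, 2}) = 3
G(8) = mex({1, 2, 3}) = 0
G(9) = mex({1, 2, 3}) = 0
G(10) = mex({0, 2, 3}) = 1
G(11) = mex({0, 2, 3}) = 1
G(12) = mex({0, 1, 3}) = 2
G(13) = mex({0, 1, 3}) = 2
Observe that G(8)..G(13) = 0, 0, 1, 1, 2, 2 repeats G(0)..G(5) = 0, 0, 1, 1, 2, 2.
For k >= max(S) = 6, G(k) is determined by the previous 6 values G(k-6)..G(k-1); a window of 6 consecutive values has recurred shifted by 8, so by induction G(k + 8) = G(k) for all k >= 0: the sequence is periodic from the start with period 8.
One period: G(0..7) = 0, 0, 1, 1, 2, 2, 3, 3.
79 mod 8 = 7, so G(79) = G(7) = 3.

3


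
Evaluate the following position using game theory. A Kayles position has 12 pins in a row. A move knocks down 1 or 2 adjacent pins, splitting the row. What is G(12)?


Kayles: a move removes 1 or 2 adjacent pins from a contiguous row.
Removing pins from a row of k leaves two independent rows (a, b) with a + b = k - 1 (one pin) or a + b = k - 2 (two pins); an end removal gives a = 0.
By Sprague-Grundy, G(k) = mex{ G(a) XOR G(b) } over all these splits. G(0) = 0.
G(1): splits (0,0):0^0=0 -> mex({0}) = 1
G(2): splits (0,1):0^1=1 (0,0):0^0=0 -> mex({0, 1}) = 2
G(3): splits (0,2):0^2=2 (1,1):1^1=0 (0,1):0^1=1 -> mex({0, 1, 2}) = 3
G(4): splits (0,3):0^3=3 (1,2):1^2=3 (0,2):0^2=2 (1,1):1^1=0 -> mex({0, 2, 3}) = 1
G(5): splits (0,4):0^1=1 (1,3):1^3=2 (2,2):2^2=0 (0,3):0^3=3 (1,2):1^2=3 -> mex({0, 1, 2, 3}) = 4
G(6) = mex({0, 1, 2, 4}) = 3
G(7) = mex({0, 1, 3, 4, 5}) = 2
G(8) = mex({0, 2, 3, 5, 6}) = 1
G(9) = mex({0, 1, 2, 3, 6, 7}) = 4
G(10) = mex({0, 1, 3, 4, 5, 7}) = 2
G(11) = mex({0, 1, 2, 3, 4, 5}) = 6
G(12) = mex({0, 1, 2, 3, 5, 6, 7}) = 4
Therefore G(12) = 4.

4


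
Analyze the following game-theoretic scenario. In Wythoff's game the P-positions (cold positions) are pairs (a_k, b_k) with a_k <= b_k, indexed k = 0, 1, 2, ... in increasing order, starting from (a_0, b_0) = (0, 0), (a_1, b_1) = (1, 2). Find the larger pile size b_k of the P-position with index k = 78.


By Wythoff's theorem, a_k = floor(k * phi) and b_k = floor(k * phi^2) = a_k + k, where phi = (1 + sqrt(5))/2 is the golden ratio.
phi = (1 + sqrt(5))/2 = 1.618034
phi^2 = phi + 1 = 2.618034
k = 78
k * phi^2 = 78 * 2.618034 = 204.206651
b_78 = floor(k * phi^2) = 204 (check: a_78 + k = 126 + 78 = 204)

204


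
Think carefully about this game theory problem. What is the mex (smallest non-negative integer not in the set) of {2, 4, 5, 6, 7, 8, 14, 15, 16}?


Set = {2, 4, 5, 6, 7, 8, 14, 15, 16}
0 is NOT in the set. This is the mex.
mex = 0

0


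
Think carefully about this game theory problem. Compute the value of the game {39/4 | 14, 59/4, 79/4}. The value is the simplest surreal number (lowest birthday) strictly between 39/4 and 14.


Left options: {39/4}, max = 39/4
Right options: {14, 59/4, 79/4}, min = 14
All options are numbers and max(Left) < min(Right), so by the simplicity theorem the value is the simplest (earliest-born) number strictly between 39/4 and 14.
Integers 10 through 13 all lie strictly between 39/4 and 14.
Among integers, the simplest (lowest birthday = smallest |n|; 0 is born on day 0, +-n on day n) is 10.
No non-integer in the interval can be simpler: if x is a non-integer in the interval, then floor(x) or ceil(x) also lies in the interval (the interval contains an integer), and both are proper prefixes of x's sign expansion, i.e. born earlier. So the game value is 10.
Game value = 10

10


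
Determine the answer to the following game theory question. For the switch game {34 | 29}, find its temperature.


The game is {34 | 29}, a switch {a | b} with numbers a > b.
Cooling {a | b} by t gives {a - t | b + t}, which stops being hot when a - t = b + t, i.e. at t = (a - b)/2. So the temperature of a switch is (a - b)/2.
Temperature = (Left option - Right option) / 2
= (34 - (29)) / 2
= 5 / 2
= 5/2

5/2


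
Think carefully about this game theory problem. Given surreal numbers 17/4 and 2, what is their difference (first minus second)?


x = 17/4, y = 2
Converting to common denominator: 4
x = 17/4, y = 8/4
x - y = 17/4 - 2 = 9/4

9/4


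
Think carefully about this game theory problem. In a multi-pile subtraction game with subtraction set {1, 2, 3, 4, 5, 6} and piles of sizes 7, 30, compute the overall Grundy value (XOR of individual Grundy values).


Subtraction set: {1, 2, 3, 4, 5, 6}
For this subtraction set, G(n) = n mod 7 (period = max + 1 = 7).
Pile 1 (size 7): G(7) = 7 mod 7 = 0
Pile 2 (size 30): G(30) = 30 mod 7 = 2
Total Grundy value = XOR of all: 0 XOR 2 = 2

2


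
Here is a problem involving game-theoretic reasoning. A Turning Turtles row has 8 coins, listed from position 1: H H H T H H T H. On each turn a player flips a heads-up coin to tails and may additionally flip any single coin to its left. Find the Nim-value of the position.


Coins: H H H T H H T H
Key fact: a single head at position k behaves exactly like a Nim heap of size k (turning it to T and optionally flipping a coin at j < k corresponds to moving the heap from k to j, or to 0), and heads combine as a disjunctive sum (two heads at the same place would cancel, matching j XOR j = 0). So the Nim-value is the XOR of the 1-indexed positions of the heads.
Face-up positions (1-indexed): [1, 2, 3, 5, 6, 8]
XOR 0 with 1: 0 XOR 1 = 1
XOR 1 with 2: 1 XOR 2 = 3
XOR 3 with 3: 3 XOR 3 = 0
XOR 0 with 5: 0 XOR 5 = 5
XOR 5 with 6: 5 XOR 6 = 3
XOR 3 with 8: 3 XOR 8 = 11
Nim-value = 11

11


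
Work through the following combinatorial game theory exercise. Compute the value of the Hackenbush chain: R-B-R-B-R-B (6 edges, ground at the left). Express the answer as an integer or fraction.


Edges (from ground): R-B-R-B-R-B
By Berlekamp's sign-expansion rule, a Blue-Red Hackenbush stalk has the value of the surreal number whose sign sequence is the edge sequence with B -> + and R -> -.
Sign sequence: -+-+-+
Trace the sign expansion in the surreal number tree, starting from 0:
Edge 1: R (sign -) -> bounds (-inf, 0), value = -1
Edge 2: B (sign +) -> bounds (-1, 0), value = -1/2
Edge 3: R (sign -) -> bounds (-1, -1/2), value = -3/4
Edge 4: B (sign +) -> bounds (-3/4, -1/2), value = -5/8
Edge 5: R (sign -) -> bounds (-3/4, -5/8), value = -11/16
Edge 6: B (sign +) -> bounds (-11/16, -5/8), value = -21/32
Game value = -21/32

-21/32


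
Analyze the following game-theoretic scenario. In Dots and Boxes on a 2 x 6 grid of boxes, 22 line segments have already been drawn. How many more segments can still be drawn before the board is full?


Grid: 2 x 6 boxes, i.e. 3 rows and 7 columns of dots.
Horizontal edges: (rows + 1) * cols = 3 * 6 = 18
Vertical edges: rows * (cols + 1) = 2 * 7 = 14
Total edges: 18 + 14 = 32
Edges drawn: 22
Remaining: 32 - 22 = 10

10


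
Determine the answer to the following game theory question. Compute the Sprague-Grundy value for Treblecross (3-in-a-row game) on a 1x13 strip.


Treblecross: place X on empty cells; 3-in-a-row wins.
Playing within two cells of an existing X lets the opponent win at once, so sensible play treats the cells i-2..i+2 around each X as dead. The player left with no safe cell loses, so this is a normal-play take-away game on strips of safe cells.
Placing X at cell i (0-indexed) of a strip of k safe cells leaves independent strips of sizes max(0, i-2) and max(0, k-i-3). Hence G(k) = mex{ G(max(0,i-2)) XOR G(max(0,k-i-3)) : 0 <= i < k }, with G(0) = 0.
G(1): splits (0,0):0^0=0 -> mex({0}) = 1
G(2): splits (0,0):0^0=0 -> mex({0}) = 1
G(3): splits (0,0):0^0=0 -> mex({0}) = 1
G(4): splits (0,1):0^1=1 (0,0):0^0=0 -> mex({0, 1}) = 2
G(5): splits (0,2):0^1=1 (0,1):0^1=1 (0,0):0^0=0 -> mex({0, 1}) = 2
G(6) = mex({1}) = 0
G(7) = mex({0, 1, 2}) = 3
G(8) = mex({0, 1, 2}) = 3
G(9) = mex({0, 2}) = 1
G(10) = mex({0, 2, 3}) = 1
G(11) = mex({0, 3}) = 1
G(12) = mex({1, 3}) = 0
G(13) = mex({0, 1, 2, 3}) = 4
Therefore G(13) = 4.

4


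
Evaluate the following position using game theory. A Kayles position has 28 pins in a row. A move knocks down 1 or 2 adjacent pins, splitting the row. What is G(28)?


Kayles: a move removes 1 or 2 adjacent pins from a contiguous row.
Removing pins from a row of k leaves two independent rows (a, b) with a + b = k - 1 (one pin) or a + b = k - 2 (two pins); an end removal gives a = 0.
By Sprague-Grundy, G(k) = mex{ G(a) XOR G(b) } over all these splits. G(0) = 0.
G(1): splits (0,0):0^0=0 -> mex({0}) = 1
G(2): splits (0,1):0^1=1 (0,0):0^0=0 -> mex({0, 1}) = 2
G(3): splits (0,2):0^2=2 (1,1):1^1=0 (0,1):0^1=1 -> mex({0, 1, 2}) = 3
G(4): splits (0,3):0^3=3 (1,2):1^2=3 (0,2):0^2=2 (1,1):1^1=0 -> mex({0, 2, 3}) = 1
G(5): splits (0,4):0^1=1 (1,3):1^3=2 (2,2):2^2=0 (0,3):0^3=3 (1,2):1^2=3 -> mex({0, 1, 2, 3}) = 4
G(6) = mex({0, 1, 2, 4}) = 3
G(7) = mex({0, 1, 3, 4, 5}) = 2
G(8) = mex({0, 2, 3, 5, 6}) = 1
G(9) = mex({0, 1, 2, 3, 6, 7}) = 4
G(10) = mex({0, 1, 3, 4, 5, 7}) = 2
G(11) = mex({0, 1, 2, 3, 4, 5}) = 6
G(12) = mex({0, 1, 2, 3, 5, 6, 7}) = 4
G(13) = mex({0, 2, 3, 4, 6, 7}) = 1
G(14) = mex({0, 1, 4, 5, 6, 7}) = 2
G(15) = mex({0, 1, 2, 3, 4, 5, 6}) = 7
G(16) = mex({0, 2, 3, 5, 6, 7}) = 1
G(17) = mex({0, 1, 2, 3, 5, 6, 7}) = 4
G(18) = mex({0, 1, 2, 4, 5, 6}) = 3
G(19) = mex({0, 1, 3, 4, 5, 7}) = 2
G(20) = mex({0, 2, 3, 4, 5, 6, 7}) = 1
G(21) = mex({0, 1, 2, 3, 5, 6, 7}) = 4
G(22) = mex({0, 1, 2, 3, 4, 5, 7}) = 6
G(23) = mex({0, 1, 2, 3, 4, 5, 6}) = 7
G(24) = mex({0, 1, 2, 3, 5, 6, 7}) = 4
G(25) = mex({0, 2, 3, 4, 6, 7}) = 1
G(26) = mex({0, 1, 3, 4, 5, 6, 7}) = 2
G(27) = mex({0, 1, 2, 3, 4, 5, 6, 7}) = 8
G(28) = mex({0, 1, 2, 3, 4, 6, 7, 8}) = 5
Therefore G(28) = 5.

5


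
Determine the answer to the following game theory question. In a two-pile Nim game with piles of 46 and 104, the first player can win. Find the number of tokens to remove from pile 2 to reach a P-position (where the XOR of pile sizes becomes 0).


Piles: 46 and 104
Current XOR: 46 XOR 104 = 70 (non-zero, so this is an N-position).
To make the XOR zero, we need to find a move that balances the piles.
For pile 2 (size 104): target = 104 XOR 70 = 46
We reduce pile 2 from 104 to 46.
Tokens removed: 104 - 46 = 58
Verification: 46 XOR 46 = 0

58


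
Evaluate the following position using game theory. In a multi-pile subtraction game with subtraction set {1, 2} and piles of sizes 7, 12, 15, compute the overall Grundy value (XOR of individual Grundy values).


Subtraction set: {1, 2}
For this subtraction set, G(n) = n mod 3 (period = max + 1 = 3).
Pile 1 (size 7): G(7) = 7 mod 3 = 1
Pile 2 (size 12): G(12) = 12 mod 3 = 0
Pile 3 (size 15): G(15) = 15 mod 3 = 0
Total Grundy value = XOR of all: 1 XOR 0 XOR 0 = 1

1


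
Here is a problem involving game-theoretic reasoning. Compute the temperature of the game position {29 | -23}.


The game is {29 | -23}, a switch {a | b} with numbers a > b.
Cooling {a | b} by t gives {a - t | b + t}, which stops being hot when a - t = b + t, i.e. at t = (a - b)/2. So the temperature of a switch is (a - b)/2.
Temperature = (Left option - Right option) / 2
= (29 - (-23)) / 2
= 52 / 2
= 26

26


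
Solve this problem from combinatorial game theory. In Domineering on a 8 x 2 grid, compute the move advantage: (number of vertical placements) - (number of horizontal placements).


Board is 8 x 2 (rows x cols).
Left (vertical) placements: (rows-1) * cols = 7 * 2 = 14
Right (horizontal) placements: rows * (cols-1) = 8 * 1 = 8
Advantage = Left - Right = 14 - 8 = 6

6


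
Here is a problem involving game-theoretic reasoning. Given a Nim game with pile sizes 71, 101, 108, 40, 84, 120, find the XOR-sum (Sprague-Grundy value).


We need the XOR (exclusive or) of all pile sizes.
After XOR-ing pile 1 (size 71): 0 XOR 71 = 71
After XOR-ing pile 2 (size 101): 71 XOR 101 = 34
After XOR-ing pile 3 (size 108): 34 XOR 108 = 78
After XOR-ing pile 4 (size 40): 78 XOR 40 = 102
After XOR-ing pile 5 (size 84): 102 XOR 84 = 50
After XOR-ing pile 6 (size 120): 50 XOR 120 = 74
The Nim-value of this position is 74.

74


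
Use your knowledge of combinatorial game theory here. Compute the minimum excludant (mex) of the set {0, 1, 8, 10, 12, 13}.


Set = {0, 1, 8, 10, 12, 13}
0 is in the set.
1 is in the set.
2 is NOT in the set. This is the mex.
mex = 2

2


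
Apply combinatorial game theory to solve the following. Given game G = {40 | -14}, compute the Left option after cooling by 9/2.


Original game: {40 | -14} (a switch {a | b} with a > b).
Cooling by t (for t below the temperature (a - b)/2 = 27) taxes each move by t: {a | b} cooled by t is {a - t | b + t}.
Cooling amount: t = 9/2
Cooled Left option: 40 - 9/2 = 71/2
Cooled Right option: -14 + 9/2 = -19/2
Cooled game: {71/2 | -19/2}
Left option = 71/2

71/2


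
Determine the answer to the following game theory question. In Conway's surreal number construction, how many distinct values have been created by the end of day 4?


Day 0: {|} = 0 is born. Count = 1.
Day n: the number of surreal numbers born by day n is 2^(n+1) - 1.
By day 0: 2^1 - 1 = 1
By day 1: 2^2 - 1 = 3
By day 2: 2^3 - 1 = 7
By day 3: 2^4 - 1 = 15
By day 4: 2^5 - 1 = 31
By day 4: 31 surreal numbers.

31


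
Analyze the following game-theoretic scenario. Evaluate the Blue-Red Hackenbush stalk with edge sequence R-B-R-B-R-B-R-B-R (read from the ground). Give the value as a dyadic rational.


Edges (from ground): R-B-R-B-R-B-R-B-R
By Berlekamp's sign-expansion rule, a Blue-Red Hackenbush stalk has the value of the surreal number whose sign sequence is the edge sequence with B -> + and R -> -.
Sign sequence: -+-+-+-+-
Trace the sign expansion in the surreal number tree, starting from 0:
Edge 1: R (sign -) -> bounds (-inf, 0), value = -1
Edge 2: B (sign +) -> bounds (-1, 0), value = -1/2
Edge 3: R (sign -) -> bounds (-1, -1/2), value = -3/4
Edge 4: B (sign +) -> bounds (-3/4, -1/2), value = -5/8
Edge 5: R (sign -) -> bounds (-3/4, -5/8), value = -11/16
Edge 6: B (sign +) -> bounds (-11/16, -5/8), value = -21/32
Edge 7: R (sign -) -> bounds (-11/16, -21/32), value = -43/64
Edge 8: B (sign +) -> bounds (-43/64, -21/32), value = -85/128
Edge 9: R (sign -) -> bounds (-43/64, -85/128), value = -171/256
Game value = -171/256

-171/256


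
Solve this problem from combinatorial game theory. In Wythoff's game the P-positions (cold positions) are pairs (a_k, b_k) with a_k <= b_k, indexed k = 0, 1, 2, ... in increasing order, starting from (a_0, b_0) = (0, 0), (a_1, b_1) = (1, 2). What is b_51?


By Wythoff's theorem, a_k = floor(k * phi) and b_k = floor(k * phi^2) = a_k + k, where phi = (1 + sqrt(5))/2 is the golden ratio.
phi = (1 + sqrt(5))/2 = 1.618034
phi^2 = phi + 1 = 2.618034
k = 51
k * phi^2 = 51 * 2.618034 = 133.519733
b_51 = floor(k * phi^2) = 133 (check: a_51 + k = 82 + 51 = 133)

133


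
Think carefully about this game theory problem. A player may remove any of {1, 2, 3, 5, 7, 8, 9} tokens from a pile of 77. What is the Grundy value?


The subtraction set is S = {1, 2, 3, 5, 7, 8, 9}.
G(k) = mex{ G(k - s) : s in S, s <= k }. We compute iteratively: G(0) = 0.
G(1) = mex({0}) = 1
G(2) = mex({0, 1}) = 2
G(3) = mex({0, 1, 2}) = 3
G(4) = mex({1, 2, 3}) = 0
G(5) = mex({0, 2, 3}) = 1
G(6) = mex({0, 1, 3}) = 2
G(7) = mex({0, 1, 2}) = 3
G(8) = mex({0, 1, 2, 3}) = 4
G(9) = mex({0, 1, 2, 3, 4}) = 5
G(10) = mex({1, 2, 3, 4, 5}) = 0
G(11) = mex({0, 2, 3, 4, 5}) = 1
G(12) = mex({0, 1, 3, 5}) = 2
G(13) = mex({0, 1, 2, 4}) = 3
G(14) = mex({1, 2, 3, 5}) = 0
G(15) = mex({0, 2, 3, 4}) = 1
G(16) = mex({0, 1, 3, 4, 5}) = 2
G(17) = mex({0, 1, 2, 4, 5}) = 3
G(18) = mex({0, 1, 2, 3, 5}) = 4
Observe that G(10)..G(18) = 0, 1, 2, 3, 0, 1, 2, 3, 4 repeats G(0)..G(8) = 0, 1, 2, 3, 0, 1, 2, 3, 4.
For k >= max(S) = 9, G(k) is determined by the previous 9 values G(k-9)..G(k-1); a window of 9 consecutive values has recurred shifted by 10, so by induction G(k + 10) = G(k) for all k >= 0: the sequence is periodic from the start with period 10.
One period: G(0..9) = 0, 1, 2, 3, 0, 1, 2, 3, 4, 5.
77 mod 10 = 7, so G(77) = G(7) = 3.

3


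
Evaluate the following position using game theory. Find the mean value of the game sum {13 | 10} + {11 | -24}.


G1 = {13 | 10}, G2 = {11 | -24}
Each is a switch {a | b} with numbers a > b; its mean value is (a + b)/2, and mean value is additive over game sums: m(G1 + G2) = m(G1) + m(G2).
Mean of G1 = (13 + (10))/2 = 23/2 = 23/2
Mean of G2 = (11 + (-24))/2 = -13/2 = -13/2
Mean of G1 + G2 = 23/2 + -13/2 = 5

5


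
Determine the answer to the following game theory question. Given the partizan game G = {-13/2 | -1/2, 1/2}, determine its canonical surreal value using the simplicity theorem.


Left options: {-13/2}, max = -13/2
Right options: {-1/2, 1/2}, min = -1/2
All options are numbers and max(Left) < min(Right), so by the simplicity theorem the value is the simplest (earliest-born) number strictly between -13/2 and -1/2.
Integers -6 through -1 all lie strictly between -13/2 and -1/2.
Among integers, the simplest (lowest birthday = smallest |n|; 0 is born on day 0, +-n on day n) is -1.
No non-integer in the interval can be simpler: if x is a non-integer in the interval, then floor(x) or ceil(x) also lies in the interval (the interval contains an integer), and both are proper prefixes of x's sign expansion, i.e. born earlier. So the game value is -1.
Game value = -1

-1


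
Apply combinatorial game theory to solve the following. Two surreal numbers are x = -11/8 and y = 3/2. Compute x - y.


x = -11/8, y = 3/2
Converting to common denominator: 8
x = -11/8, y = 12/8
x - y = -11/8 - 3/2 = -23/8

-23/8


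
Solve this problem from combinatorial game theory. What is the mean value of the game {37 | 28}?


Game = {37 | 28}, a switch {a | b} with numbers a > b.
Its thermograph has left wall a - t and right wall b + t, which meet at t = (a - b)/2, where both equal (a + b)/2. So the mast (mean value) is at (a + b)/2.
Mean = (37 + (28))/2 = 65/2 = 65/2

65/2


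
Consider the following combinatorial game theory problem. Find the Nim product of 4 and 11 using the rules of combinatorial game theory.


Nim multiplication is bilinear over XOR: (u XOR v) * w = (u*w) XOR (v*w).
So we split each operand into its bit components and XOR the pairwise Nim products.
4 = 4 (as XOR of powers of 2).
11 = 1 + 2 + 8 (as XOR of powers of 2).
Using the standard Nim-product table on single bits:
  2*2 = 3,   2*4 = 8,   2*8 = 12,
  4*4 = 6,   4*8 = 11,  8*8 = 13,
and  1*x = x (identity), k*l = l*k (commutative).
Pairwise Nim products:
  4 * 1 = 4
  4 * 2 = 8
  4 * 8 = 11
XOR them: 4 XOR 8 XOR 11 = 7.
Result: 4 * 11 = 7 (in Nim).

7


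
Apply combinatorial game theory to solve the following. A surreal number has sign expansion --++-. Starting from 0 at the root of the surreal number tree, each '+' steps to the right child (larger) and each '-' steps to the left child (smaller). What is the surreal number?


Sign expansion: --++-
Rule: track bounds (lo, hi), initially (-inf, +inf). On '+', the current value becomes lo and we move to the simplest number in (value, hi): value + 1 if hi = +inf, otherwise the midpoint (value + hi)/2. On '-', the current value becomes hi and we move to value - 1 if lo = -inf, otherwise the midpoint (lo + value)/2.
Start at 0.
Step 1: sign = -, move left. Bounds: (-inf, 0). Value = -1
Step 2: sign = -, move left. Bounds: (-inf, -1). Value = -2
Step 3: sign = +, move right. Bounds: (-2, -1). Value = -3/2
Step 4: sign = +, move right. Bounds: (-3/2, -1). Value = -5/4
Step 5: sign = -, move left. Bounds: (-3/2, -5/4). Value = -11/8
The surreal number with sign expansion --++- is -11/8.

-11/8


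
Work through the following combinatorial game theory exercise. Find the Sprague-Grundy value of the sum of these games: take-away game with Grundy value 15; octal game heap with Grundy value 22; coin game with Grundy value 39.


By the Sprague-Grundy theorem, the Grundy value of a sum of games is the XOR of individual Grundy values.
take-away game: Grundy value = 15. Running XOR: 0 XOR 15 = 15
octal game heap: Grundy value = 22. Running XOR: 15 XOR 22 = 25
coin game: Grundy value = 39. Running XOR: 25 XOR 39 = 62
The combined Grundy value is 62.

62


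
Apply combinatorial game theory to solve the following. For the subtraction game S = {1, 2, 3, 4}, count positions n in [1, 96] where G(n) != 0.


Subtraction set S = {1, 2, 3, 4}, so G(n) = n mod 5.
G(n) = 0 when n is a multiple of 5.
Multiples of 5 in [1, 96]: 19
N-positions (nonzero Grundy) = 96 - 19 = 77

77


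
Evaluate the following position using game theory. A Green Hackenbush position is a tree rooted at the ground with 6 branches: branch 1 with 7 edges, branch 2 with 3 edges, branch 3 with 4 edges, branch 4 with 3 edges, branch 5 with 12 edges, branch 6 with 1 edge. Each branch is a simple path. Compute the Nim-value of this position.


The tree has 6 branches from the ground vertex.
In Green Hackenbush, the Nim-value of a simple path of length k is k.
Branch 1: length 7, Nim-value = 7
Branch 2: length 3, Nim-value = 3
Branch 3: length 4, Nim-value = 4
Branch 4: length 3, Nim-value = 3
Branch 5: length 12, Nim-value = 12
Branch 6: length 1, Nim-value = 1
Total Nim-value = XOR of all branch values:
0 XOR 7 = 7
7 XOR 3 = 4
4 XOR 4 = 0
0 XOR 3 = 3
3 XOR 12 = 15
15 XOR 1 = 14
Nim-value of the tree = 14

14


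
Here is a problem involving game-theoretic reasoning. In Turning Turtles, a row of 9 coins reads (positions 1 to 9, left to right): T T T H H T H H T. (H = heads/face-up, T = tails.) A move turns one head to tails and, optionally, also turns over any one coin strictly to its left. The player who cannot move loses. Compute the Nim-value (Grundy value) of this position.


Coins: T T T H H T H H T
Key fact: a single head at position k behaves exactly like a Nim heap of size k (turning it to T and optionally flipping a coin at j < k corresponds to moving the heap from k to j, or to 0), and heads combine as a disjunctive sum (two heads at the same place would cancel, matching j XOR j = 0). So the Nim-value is the XOR of the 1-indexed positions of the heads.
Face-up positions (1-indexed): [4, 5, 7, 8]
XOR 0 with 4: 0 XOR 4 = 4
XOR 4 with 5: 4 XOR 5 = 1
XOR 1 with 7: 1 XOR 7 = 6
XOR 6 with 8: 6 XOR 8 = 14
Nim-value = 14

14
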